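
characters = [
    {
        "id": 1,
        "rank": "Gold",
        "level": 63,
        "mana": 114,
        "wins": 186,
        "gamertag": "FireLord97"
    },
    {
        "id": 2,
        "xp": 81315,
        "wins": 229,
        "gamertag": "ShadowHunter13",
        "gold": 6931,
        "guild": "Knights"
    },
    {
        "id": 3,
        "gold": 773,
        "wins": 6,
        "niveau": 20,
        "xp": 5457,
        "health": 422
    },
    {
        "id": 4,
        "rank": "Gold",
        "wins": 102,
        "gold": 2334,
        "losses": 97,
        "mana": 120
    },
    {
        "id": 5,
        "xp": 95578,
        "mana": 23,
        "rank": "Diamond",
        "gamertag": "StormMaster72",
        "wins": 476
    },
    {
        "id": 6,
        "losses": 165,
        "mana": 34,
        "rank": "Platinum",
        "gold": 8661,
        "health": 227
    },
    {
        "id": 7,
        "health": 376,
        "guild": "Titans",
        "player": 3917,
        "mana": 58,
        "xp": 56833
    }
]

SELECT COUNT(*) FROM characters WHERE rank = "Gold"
2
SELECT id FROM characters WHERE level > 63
[]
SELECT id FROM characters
[1, 2, 3, 4, 5, 6, 7]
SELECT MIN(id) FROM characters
1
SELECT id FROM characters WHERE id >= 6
[6, 7]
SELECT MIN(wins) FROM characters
6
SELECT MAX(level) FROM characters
63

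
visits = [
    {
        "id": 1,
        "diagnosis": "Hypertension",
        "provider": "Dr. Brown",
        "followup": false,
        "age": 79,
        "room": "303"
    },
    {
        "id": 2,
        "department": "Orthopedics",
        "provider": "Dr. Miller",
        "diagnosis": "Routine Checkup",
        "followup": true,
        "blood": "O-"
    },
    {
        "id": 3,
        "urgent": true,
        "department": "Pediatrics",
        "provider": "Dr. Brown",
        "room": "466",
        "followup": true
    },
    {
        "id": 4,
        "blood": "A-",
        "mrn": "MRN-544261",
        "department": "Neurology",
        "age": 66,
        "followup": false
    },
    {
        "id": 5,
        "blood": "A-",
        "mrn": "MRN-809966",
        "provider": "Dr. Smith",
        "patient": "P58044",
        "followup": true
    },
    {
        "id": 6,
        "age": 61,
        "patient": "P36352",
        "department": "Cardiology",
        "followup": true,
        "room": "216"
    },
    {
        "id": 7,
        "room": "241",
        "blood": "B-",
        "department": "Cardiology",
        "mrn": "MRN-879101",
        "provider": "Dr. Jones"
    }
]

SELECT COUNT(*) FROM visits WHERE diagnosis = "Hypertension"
1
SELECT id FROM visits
[1, 2, 3, 4, 5, 6, 7]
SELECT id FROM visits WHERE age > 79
[]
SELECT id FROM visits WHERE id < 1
[]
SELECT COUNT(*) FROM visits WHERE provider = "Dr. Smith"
1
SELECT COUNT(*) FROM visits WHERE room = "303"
1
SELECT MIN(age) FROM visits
61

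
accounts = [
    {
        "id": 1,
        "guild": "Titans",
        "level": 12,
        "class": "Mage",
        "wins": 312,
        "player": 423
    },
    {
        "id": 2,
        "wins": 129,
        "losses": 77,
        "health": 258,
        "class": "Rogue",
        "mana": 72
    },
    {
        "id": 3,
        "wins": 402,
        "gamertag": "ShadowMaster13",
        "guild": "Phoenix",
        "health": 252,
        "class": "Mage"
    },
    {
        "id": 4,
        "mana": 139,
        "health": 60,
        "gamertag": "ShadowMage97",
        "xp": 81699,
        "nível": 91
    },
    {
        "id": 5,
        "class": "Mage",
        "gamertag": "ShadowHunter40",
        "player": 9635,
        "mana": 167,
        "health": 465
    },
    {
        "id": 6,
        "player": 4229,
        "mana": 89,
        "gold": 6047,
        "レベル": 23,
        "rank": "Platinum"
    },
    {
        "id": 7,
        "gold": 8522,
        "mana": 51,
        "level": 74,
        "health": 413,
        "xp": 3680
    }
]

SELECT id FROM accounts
[1, 2, 3, 4, 5, 6, 7]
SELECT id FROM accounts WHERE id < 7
[1, 2, 3, 4, 5, 6]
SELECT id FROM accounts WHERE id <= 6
[1, 2, 3, 4, 5, 6]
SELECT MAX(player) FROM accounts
9635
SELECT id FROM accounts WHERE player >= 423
[1, 5, 6]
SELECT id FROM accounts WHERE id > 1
[2, 3, 4, 5, 6, 7]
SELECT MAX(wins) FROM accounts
402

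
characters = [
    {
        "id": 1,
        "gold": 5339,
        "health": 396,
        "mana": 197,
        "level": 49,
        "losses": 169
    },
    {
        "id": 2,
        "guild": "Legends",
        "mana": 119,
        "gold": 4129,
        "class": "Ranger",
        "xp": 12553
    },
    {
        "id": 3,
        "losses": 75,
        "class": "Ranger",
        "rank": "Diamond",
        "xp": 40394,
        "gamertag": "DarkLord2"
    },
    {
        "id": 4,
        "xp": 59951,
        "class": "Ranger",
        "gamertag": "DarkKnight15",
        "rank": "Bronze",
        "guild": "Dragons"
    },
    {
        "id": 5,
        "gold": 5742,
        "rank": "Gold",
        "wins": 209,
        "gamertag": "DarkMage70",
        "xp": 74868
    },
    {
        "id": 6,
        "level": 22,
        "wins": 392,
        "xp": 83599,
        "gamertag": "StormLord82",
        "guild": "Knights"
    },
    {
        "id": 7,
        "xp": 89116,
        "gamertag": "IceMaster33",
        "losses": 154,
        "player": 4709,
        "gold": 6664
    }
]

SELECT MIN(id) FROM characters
1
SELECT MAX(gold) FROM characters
6664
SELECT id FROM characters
[1, 2, 3, 4, 5, 6, 7]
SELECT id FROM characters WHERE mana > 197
[]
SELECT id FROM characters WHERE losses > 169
[]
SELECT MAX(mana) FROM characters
197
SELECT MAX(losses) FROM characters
169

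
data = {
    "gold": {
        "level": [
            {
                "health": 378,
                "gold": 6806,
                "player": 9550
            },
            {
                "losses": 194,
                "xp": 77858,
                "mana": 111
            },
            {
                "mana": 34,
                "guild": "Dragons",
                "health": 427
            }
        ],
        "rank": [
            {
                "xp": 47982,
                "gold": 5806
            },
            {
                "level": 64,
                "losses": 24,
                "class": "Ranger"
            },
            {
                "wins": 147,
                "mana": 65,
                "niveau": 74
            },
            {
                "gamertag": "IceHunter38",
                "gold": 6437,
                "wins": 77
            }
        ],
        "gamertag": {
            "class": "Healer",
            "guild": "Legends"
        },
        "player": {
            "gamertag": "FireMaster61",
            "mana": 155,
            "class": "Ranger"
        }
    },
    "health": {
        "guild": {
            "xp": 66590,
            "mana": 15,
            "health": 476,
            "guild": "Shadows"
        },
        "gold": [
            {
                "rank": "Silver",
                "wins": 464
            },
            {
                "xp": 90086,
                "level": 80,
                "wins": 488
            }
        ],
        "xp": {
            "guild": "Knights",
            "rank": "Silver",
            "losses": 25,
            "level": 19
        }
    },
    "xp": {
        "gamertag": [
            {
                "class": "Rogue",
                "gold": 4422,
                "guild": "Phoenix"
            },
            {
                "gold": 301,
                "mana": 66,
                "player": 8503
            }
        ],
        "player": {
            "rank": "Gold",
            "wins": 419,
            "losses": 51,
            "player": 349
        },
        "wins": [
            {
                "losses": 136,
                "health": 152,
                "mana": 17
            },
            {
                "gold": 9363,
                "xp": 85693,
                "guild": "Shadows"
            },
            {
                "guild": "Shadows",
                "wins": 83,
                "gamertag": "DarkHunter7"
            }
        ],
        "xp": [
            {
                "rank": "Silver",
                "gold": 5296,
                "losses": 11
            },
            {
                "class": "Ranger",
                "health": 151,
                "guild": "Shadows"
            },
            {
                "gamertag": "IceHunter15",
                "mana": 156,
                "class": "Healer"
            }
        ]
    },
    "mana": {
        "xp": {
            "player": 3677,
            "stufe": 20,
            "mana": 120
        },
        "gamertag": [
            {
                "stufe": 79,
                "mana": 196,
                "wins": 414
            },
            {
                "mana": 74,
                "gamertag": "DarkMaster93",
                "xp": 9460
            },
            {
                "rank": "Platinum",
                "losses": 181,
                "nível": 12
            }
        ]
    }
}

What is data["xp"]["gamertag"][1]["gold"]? 301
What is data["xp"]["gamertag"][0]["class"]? "Rogue"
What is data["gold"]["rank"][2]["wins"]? 147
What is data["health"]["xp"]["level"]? 19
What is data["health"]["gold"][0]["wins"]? 464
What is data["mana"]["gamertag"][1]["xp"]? 9460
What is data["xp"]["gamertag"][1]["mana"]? 66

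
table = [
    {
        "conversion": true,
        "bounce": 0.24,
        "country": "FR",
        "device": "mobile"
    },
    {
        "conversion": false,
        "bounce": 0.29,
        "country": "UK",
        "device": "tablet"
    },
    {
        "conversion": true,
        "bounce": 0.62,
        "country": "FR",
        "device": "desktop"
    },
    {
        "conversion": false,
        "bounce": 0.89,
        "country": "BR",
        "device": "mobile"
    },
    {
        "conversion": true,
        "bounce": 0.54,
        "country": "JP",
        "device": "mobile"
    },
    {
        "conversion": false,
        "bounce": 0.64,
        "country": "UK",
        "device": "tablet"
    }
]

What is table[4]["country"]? "JP"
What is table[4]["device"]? "mobile"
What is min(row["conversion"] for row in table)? False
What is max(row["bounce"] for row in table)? 0.89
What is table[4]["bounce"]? 0.54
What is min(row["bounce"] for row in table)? 0.24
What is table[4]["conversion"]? True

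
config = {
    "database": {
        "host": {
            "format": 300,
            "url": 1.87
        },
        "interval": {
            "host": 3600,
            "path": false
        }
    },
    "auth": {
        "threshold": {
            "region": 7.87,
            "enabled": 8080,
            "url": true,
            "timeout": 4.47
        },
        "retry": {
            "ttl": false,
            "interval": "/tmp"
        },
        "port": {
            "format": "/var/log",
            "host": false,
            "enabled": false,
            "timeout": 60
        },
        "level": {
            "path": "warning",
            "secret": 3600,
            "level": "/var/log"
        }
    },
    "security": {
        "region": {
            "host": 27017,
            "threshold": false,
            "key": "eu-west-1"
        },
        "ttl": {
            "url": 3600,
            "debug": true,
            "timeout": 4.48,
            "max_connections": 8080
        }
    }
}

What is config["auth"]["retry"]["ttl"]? False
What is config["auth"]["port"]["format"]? "/var/log"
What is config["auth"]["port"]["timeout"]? 60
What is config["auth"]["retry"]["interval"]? "/tmp"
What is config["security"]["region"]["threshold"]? False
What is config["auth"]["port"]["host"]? False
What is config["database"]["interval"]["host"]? 3600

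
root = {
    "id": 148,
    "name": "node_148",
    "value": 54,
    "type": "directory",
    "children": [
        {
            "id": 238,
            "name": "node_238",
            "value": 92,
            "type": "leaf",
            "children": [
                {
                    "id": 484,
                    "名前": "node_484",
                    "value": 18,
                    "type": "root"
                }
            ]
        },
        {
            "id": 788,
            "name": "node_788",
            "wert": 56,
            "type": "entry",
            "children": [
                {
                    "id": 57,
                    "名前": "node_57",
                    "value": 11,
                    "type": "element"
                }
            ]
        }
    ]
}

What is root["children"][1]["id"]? 788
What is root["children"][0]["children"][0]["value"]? 18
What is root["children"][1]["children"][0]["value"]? 11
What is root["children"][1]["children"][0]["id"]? 57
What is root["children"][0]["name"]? "node_238"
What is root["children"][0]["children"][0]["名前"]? "node_484"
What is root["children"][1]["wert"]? 56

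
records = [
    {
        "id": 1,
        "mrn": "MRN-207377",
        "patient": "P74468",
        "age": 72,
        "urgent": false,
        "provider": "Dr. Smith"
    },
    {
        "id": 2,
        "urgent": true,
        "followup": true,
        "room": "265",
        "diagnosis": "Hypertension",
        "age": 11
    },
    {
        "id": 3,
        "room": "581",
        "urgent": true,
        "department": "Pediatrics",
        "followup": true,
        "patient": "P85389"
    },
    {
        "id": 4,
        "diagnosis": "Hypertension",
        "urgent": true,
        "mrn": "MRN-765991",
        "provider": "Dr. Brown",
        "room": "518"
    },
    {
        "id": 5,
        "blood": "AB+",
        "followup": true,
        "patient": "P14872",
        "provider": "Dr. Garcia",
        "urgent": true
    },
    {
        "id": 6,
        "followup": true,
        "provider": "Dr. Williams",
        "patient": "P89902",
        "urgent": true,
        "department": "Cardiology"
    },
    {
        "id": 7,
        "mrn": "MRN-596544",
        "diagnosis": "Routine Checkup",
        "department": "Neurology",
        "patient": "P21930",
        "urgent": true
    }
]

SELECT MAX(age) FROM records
72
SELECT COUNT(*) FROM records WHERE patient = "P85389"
1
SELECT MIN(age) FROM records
11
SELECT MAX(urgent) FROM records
True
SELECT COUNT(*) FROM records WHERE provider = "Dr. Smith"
1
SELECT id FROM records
[1, 2, 3, 4, 5, 6, 7]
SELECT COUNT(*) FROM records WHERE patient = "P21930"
1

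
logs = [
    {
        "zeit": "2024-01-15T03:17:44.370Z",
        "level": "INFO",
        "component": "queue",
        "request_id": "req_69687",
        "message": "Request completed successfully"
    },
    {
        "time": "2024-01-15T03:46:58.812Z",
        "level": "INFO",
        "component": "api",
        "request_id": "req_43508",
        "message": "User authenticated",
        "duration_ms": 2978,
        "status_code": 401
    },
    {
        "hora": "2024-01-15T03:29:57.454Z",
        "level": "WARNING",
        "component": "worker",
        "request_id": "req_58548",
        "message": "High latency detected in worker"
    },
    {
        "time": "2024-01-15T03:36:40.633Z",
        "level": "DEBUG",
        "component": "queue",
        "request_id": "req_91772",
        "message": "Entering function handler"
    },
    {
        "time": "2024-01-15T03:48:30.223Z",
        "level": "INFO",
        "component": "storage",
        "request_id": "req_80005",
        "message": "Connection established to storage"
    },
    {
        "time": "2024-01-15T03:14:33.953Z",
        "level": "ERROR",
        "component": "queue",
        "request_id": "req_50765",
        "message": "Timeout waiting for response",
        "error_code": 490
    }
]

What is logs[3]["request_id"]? "req_91772"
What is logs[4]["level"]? "INFO"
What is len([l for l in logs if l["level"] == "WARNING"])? 1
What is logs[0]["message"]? "Request completed successfully"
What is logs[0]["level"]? "INFO"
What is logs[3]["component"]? "queue"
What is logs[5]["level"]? "ERROR"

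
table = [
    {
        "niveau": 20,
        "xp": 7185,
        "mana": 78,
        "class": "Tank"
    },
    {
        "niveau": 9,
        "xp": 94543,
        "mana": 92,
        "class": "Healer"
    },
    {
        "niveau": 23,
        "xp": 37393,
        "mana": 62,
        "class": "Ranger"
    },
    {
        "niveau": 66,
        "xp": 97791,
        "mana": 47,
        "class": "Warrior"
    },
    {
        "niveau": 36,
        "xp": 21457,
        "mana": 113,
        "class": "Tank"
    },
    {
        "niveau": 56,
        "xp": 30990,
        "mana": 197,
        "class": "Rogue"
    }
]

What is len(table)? 6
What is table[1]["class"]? "Healer"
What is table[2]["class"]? "Ranger"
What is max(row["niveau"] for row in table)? 66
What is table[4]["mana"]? 113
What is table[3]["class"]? "Warrior"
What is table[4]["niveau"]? 36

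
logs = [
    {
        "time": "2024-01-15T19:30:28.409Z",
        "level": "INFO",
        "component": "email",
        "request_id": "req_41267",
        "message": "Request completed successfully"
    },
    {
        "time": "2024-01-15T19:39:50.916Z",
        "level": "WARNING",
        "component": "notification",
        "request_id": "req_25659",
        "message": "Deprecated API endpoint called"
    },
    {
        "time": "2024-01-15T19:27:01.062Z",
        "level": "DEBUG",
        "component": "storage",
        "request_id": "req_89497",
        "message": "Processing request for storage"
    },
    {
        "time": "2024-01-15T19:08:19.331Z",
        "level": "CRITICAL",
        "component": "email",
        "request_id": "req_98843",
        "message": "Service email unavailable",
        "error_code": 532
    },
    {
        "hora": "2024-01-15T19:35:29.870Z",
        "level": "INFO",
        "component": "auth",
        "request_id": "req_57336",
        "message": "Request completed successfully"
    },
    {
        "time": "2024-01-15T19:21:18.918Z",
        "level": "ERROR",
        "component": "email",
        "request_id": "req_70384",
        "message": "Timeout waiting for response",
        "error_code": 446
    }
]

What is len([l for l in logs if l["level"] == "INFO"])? 2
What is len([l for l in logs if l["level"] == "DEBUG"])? 1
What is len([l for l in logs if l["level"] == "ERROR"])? 1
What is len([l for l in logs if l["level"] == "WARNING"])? 1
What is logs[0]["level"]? "INFO"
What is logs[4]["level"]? "INFO"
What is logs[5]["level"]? "ERROR"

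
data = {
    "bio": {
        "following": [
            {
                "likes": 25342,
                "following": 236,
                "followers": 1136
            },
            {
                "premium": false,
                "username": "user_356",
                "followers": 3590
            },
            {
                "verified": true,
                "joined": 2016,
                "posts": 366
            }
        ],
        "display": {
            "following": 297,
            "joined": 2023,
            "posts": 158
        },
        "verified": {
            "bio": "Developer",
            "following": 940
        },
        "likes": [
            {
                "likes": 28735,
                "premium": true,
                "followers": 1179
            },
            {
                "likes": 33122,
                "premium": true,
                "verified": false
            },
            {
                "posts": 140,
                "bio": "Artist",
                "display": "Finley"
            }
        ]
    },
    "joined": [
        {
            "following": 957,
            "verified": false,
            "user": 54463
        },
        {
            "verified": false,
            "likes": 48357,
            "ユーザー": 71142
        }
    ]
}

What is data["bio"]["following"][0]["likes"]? 25342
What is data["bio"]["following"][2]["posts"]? 366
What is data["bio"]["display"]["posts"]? 158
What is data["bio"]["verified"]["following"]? 940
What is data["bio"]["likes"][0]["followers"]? 1179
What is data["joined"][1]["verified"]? False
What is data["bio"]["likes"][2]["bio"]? "Artist"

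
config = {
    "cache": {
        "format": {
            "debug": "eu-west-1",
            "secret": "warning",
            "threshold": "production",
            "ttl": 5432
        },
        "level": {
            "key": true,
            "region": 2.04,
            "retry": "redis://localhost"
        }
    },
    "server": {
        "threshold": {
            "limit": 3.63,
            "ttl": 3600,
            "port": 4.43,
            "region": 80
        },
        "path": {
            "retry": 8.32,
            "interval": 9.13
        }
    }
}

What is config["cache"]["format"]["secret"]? "warning"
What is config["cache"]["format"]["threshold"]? "production"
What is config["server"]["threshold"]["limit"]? 3.63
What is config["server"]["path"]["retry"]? 8.32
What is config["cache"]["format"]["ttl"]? 5432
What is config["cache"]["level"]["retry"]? "redis://localhost"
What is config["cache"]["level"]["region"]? 2.04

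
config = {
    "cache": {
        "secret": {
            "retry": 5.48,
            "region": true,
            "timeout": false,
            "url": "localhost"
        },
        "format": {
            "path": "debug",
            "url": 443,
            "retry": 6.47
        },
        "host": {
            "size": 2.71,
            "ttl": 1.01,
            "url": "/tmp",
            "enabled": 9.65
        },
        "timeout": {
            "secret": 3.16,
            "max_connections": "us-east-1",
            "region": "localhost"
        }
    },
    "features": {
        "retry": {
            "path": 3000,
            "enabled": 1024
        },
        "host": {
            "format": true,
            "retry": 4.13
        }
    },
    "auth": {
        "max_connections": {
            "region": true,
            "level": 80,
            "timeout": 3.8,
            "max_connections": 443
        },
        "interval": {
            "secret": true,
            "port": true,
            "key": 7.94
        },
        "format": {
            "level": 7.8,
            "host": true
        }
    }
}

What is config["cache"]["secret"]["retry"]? 5.48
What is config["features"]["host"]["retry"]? 4.13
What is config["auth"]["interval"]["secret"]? True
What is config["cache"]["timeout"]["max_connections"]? "us-east-1"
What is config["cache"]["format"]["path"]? "debug"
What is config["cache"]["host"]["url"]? "/tmp"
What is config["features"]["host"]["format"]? True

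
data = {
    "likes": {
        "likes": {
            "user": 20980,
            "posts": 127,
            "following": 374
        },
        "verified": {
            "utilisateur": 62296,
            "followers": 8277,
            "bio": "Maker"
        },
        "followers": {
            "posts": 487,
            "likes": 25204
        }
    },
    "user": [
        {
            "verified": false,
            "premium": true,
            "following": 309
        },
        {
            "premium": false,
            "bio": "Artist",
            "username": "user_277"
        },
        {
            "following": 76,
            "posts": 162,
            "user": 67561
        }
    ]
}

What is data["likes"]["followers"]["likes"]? 25204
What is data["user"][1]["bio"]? "Artist"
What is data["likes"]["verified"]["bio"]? "Maker"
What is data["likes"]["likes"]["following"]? 374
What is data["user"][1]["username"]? "user_277"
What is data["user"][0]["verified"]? False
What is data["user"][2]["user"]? 67561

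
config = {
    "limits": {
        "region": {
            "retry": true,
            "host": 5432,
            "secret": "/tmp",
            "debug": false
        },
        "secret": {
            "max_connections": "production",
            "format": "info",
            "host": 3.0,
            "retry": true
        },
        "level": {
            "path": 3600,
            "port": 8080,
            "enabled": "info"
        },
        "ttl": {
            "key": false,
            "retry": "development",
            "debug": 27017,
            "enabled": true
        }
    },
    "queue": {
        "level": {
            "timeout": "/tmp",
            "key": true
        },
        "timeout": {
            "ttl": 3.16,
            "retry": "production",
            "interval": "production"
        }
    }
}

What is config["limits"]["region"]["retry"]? True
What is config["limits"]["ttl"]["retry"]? "development"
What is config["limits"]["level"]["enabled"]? "info"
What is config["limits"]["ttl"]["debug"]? 27017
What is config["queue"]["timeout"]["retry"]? "production"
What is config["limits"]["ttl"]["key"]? False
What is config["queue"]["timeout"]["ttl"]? 3.16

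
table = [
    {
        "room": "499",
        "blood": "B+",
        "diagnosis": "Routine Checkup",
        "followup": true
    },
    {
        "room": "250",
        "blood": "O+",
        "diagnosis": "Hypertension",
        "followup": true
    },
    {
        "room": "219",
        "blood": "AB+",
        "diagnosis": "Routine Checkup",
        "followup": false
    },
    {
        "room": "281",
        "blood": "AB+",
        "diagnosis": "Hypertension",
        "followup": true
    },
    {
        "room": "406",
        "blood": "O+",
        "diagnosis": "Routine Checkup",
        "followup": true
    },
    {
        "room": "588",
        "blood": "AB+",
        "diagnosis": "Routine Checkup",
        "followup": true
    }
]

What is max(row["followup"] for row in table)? True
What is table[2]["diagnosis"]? "Routine Checkup"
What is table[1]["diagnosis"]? "Hypertension"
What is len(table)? 6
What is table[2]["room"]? "219"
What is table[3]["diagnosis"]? "Hypertension"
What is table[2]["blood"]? "AB+"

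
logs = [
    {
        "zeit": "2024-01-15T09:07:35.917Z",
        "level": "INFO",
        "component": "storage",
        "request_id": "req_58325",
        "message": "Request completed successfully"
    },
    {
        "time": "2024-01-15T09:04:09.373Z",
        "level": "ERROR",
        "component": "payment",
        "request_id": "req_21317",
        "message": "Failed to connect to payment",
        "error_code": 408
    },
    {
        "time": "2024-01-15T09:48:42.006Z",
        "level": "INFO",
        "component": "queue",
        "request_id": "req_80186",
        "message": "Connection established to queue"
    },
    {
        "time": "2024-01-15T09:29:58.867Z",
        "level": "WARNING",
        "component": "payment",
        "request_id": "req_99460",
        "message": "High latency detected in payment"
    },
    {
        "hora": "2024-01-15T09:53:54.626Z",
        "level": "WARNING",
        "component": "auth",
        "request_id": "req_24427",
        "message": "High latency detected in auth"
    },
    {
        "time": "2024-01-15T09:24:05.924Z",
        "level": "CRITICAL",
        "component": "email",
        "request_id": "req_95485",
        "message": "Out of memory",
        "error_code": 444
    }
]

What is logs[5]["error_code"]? 444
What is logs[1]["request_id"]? "req_21317"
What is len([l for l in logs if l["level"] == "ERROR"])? 1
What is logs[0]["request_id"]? "req_58325"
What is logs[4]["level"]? "WARNING"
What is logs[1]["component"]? "payment"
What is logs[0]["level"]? "INFO"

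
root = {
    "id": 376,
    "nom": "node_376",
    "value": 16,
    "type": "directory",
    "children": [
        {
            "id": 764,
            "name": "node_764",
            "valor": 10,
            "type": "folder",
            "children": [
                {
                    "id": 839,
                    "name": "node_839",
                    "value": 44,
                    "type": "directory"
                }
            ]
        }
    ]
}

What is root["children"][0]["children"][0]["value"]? 44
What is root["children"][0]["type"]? "folder"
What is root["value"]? 16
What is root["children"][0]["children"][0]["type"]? "directory"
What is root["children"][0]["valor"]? 10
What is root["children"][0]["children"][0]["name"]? "node_839"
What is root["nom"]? "node_376"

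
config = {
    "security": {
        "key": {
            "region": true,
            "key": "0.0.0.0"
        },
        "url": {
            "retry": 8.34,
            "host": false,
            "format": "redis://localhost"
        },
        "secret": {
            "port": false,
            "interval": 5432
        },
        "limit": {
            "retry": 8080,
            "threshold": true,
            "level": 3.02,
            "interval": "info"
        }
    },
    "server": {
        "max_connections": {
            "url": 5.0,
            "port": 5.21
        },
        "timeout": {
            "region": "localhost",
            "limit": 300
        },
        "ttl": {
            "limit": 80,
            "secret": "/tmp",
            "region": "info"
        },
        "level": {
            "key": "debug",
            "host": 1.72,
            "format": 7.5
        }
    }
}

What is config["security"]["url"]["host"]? False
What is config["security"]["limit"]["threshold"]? True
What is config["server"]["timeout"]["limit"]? 300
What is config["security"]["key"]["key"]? "0.0.0.0"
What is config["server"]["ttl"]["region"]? "info"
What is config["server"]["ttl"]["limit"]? 80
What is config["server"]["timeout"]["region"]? "localhost"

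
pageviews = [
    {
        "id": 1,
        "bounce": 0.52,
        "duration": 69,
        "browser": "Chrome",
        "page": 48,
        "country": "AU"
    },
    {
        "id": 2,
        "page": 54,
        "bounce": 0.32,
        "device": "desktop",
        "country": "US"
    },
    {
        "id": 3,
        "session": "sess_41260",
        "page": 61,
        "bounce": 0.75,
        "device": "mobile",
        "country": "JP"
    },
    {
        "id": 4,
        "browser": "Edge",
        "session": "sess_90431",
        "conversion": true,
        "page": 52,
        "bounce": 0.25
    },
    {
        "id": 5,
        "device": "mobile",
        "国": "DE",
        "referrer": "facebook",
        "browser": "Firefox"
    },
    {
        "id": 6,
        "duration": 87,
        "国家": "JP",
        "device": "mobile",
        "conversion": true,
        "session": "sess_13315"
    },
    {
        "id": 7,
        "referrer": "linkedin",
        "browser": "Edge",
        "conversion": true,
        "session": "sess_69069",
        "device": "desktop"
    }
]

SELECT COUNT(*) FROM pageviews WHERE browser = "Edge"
2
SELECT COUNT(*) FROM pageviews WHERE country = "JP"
1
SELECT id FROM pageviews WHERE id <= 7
[1, 2, 3, 4, 5, 6, 7]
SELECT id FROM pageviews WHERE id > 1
[2, 3, 4, 5, 6, 7]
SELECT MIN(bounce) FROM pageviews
0.25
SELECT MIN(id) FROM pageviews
1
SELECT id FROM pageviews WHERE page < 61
[1, 2, 4]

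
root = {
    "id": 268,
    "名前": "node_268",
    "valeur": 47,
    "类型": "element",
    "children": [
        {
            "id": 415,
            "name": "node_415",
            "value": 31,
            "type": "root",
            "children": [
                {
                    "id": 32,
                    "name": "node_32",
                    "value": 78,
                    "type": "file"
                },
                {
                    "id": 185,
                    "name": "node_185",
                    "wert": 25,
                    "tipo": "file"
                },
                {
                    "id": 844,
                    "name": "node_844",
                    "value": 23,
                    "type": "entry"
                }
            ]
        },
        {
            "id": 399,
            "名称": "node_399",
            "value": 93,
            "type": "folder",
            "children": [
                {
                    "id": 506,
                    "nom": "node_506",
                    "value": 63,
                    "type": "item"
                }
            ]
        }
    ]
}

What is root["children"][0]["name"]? "node_415"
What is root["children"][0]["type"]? "root"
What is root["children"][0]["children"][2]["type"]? "entry"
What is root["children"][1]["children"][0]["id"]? 506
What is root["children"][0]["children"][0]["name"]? "node_32"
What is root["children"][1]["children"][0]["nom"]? "node_506"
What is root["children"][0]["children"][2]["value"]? 23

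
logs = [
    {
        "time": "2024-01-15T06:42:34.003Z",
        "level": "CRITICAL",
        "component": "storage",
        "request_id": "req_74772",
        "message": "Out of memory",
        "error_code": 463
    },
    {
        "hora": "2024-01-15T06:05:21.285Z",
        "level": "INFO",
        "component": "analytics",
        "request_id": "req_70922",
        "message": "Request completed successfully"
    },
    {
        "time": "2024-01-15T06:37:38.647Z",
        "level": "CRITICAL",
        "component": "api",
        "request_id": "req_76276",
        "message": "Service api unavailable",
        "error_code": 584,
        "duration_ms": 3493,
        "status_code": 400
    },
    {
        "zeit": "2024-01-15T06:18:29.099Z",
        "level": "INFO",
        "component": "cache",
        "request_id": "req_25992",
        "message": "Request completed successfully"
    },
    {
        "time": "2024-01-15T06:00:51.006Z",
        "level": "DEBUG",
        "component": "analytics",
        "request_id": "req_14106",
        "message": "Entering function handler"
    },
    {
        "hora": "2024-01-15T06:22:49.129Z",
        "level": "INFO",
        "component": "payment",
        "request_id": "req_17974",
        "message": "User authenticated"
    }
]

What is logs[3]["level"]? "INFO"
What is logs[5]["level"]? "INFO"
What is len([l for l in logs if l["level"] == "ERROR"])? 0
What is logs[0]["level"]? "CRITICAL"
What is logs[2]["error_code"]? 584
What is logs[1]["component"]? "analytics"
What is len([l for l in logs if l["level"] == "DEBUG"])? 1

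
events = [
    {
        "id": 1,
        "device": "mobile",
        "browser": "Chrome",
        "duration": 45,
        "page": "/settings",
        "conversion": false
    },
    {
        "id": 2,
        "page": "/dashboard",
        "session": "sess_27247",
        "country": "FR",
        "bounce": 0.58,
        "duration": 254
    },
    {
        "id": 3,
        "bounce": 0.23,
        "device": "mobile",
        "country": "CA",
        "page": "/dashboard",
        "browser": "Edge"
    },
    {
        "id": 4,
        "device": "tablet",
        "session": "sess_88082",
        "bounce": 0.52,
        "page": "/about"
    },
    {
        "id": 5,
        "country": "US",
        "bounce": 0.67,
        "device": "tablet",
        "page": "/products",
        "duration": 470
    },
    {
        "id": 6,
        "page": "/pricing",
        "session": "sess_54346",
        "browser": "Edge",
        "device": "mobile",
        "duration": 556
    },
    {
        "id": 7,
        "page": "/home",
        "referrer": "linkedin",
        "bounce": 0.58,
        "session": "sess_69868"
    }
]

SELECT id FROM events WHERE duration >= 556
[6]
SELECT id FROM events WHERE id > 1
[2, 3, 4, 5, 6, 7]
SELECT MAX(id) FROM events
7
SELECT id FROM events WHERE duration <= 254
[1, 2]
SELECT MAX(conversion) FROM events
False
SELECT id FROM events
[1, 2, 3, 4, 5, 6, 7]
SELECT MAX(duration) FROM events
556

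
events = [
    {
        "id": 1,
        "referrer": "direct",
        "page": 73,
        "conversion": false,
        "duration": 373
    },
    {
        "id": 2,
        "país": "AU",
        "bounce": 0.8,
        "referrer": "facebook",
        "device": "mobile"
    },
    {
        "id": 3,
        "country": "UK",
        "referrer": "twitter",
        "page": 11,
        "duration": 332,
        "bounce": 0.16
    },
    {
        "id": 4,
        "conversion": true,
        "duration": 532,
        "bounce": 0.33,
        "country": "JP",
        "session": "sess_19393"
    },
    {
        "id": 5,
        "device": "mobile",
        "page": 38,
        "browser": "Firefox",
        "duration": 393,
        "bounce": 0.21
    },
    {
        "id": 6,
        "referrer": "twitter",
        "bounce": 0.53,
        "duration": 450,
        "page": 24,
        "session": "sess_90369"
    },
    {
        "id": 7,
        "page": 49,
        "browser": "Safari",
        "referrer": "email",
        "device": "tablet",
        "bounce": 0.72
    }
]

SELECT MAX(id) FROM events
7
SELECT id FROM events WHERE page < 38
[3, 6]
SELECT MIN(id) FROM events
1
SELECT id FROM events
[1, 2, 3, 4, 5, 6, 7]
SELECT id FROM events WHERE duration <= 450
[1, 3, 5, 6]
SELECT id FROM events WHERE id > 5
[6, 7]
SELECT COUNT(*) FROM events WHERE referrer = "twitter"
2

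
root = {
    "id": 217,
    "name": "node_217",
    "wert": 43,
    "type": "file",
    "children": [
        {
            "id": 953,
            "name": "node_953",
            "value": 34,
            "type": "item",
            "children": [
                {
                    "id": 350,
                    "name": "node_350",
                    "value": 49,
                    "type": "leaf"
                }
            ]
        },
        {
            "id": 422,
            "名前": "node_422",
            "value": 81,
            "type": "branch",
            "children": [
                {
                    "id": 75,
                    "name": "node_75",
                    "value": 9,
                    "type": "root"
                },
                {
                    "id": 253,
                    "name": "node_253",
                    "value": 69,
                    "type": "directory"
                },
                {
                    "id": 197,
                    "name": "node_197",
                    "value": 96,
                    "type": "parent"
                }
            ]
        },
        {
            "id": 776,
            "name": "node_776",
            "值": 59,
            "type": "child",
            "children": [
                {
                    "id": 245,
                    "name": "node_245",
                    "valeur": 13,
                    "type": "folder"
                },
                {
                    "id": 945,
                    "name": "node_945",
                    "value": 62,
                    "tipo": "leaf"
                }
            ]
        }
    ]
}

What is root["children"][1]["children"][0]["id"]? 75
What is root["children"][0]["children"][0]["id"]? 350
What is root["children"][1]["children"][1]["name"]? "node_253"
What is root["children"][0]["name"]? "node_953"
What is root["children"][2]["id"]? 776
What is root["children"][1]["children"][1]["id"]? 253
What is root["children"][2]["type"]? "child"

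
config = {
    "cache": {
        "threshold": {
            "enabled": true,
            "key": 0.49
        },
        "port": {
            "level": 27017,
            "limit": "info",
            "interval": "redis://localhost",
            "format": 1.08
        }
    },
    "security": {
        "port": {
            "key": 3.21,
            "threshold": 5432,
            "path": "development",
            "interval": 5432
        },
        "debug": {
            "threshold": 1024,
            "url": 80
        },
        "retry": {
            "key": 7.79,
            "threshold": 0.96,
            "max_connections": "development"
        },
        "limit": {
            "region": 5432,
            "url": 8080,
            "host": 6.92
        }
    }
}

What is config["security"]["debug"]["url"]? 80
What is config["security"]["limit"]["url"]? 8080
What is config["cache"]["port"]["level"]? 27017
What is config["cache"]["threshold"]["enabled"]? True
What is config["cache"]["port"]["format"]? 1.08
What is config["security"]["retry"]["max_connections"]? "development"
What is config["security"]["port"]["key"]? 3.21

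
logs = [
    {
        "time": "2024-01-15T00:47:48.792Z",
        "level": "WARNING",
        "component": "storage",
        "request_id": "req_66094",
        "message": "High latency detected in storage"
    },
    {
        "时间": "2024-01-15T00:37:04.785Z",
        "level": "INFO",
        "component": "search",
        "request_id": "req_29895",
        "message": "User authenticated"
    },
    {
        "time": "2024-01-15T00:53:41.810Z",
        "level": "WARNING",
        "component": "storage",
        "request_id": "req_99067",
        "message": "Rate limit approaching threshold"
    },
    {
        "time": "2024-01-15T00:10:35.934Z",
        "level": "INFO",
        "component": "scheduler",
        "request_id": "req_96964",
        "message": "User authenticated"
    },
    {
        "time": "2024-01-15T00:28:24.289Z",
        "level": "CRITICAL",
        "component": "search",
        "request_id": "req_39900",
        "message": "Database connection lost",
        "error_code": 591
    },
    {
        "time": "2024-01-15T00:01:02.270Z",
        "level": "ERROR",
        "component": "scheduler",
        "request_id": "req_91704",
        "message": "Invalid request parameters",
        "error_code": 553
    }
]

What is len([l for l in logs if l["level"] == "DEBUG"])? 0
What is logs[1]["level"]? "INFO"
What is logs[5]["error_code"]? 553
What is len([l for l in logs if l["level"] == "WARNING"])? 2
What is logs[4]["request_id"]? "req_39900"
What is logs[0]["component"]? "storage"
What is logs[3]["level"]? "INFO"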